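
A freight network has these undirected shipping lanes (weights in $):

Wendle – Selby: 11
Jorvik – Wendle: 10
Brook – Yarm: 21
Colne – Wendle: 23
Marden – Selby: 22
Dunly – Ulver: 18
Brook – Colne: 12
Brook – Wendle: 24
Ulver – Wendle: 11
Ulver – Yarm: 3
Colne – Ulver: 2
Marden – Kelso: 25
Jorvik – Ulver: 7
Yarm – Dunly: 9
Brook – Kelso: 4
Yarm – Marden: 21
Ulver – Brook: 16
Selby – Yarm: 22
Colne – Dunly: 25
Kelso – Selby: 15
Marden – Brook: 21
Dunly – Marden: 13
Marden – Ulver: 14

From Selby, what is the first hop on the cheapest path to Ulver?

Enumerating some paths:
Selby → Wendle → Jorvik → Ulver: 11+10+7 = 28
Selby → Wendle → Ulver: 11+11 = 22
Selby → Yarm → Ulver: 22+3 = 25
Cheapest is Selby → Wendle → Ulver at $22.
So from Selby the first move is to Wendle.

Wendle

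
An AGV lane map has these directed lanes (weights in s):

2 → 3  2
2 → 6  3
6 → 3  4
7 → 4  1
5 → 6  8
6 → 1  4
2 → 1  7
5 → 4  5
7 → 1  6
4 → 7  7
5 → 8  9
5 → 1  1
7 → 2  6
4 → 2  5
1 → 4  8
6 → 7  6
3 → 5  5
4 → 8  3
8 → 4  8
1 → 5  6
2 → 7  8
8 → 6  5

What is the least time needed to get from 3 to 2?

Candidate routes:
3 - 5 - 4 - 2: 5+5+5 = 15
3 - 5 - 6 - 7 - 2: 5+8+6+6 = 25
3 - 5 - 4 - 7 - 2: 5+5+7+6 = 23
3 - 5 - 1 - 4 - 2: 5+1+8+5 = 19
Cheapest is 3 - 5 - 4 - 2 at 15 s.

15 s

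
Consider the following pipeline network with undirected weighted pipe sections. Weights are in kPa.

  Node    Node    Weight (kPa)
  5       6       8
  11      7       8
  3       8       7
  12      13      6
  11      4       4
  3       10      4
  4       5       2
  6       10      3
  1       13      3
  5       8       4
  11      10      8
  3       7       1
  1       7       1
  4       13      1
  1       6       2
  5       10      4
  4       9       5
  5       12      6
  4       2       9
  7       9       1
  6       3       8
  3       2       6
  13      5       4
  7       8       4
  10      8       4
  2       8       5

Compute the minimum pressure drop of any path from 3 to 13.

Candidate routes:
3 - 7 - 1 - 13: 1+1+3 = 5
3 - 7 - 9 - 4 - 13: 1+1+5+1 = 8
The minimum is 5 kPa via 3 - 7 - 1 - 13.

5 kPa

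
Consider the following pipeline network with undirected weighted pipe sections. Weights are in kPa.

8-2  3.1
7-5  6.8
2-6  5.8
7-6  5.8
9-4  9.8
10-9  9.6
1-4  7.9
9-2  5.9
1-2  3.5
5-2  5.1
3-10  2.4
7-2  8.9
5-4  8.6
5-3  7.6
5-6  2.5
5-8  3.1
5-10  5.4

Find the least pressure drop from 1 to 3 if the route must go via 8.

Best 1 to 8: 1–2–8 costing 6.6
Shortest 8→3: 8–5–3 = 10.7
Total via 8: 6.6 + 10.7 = 17.3 kPa.

17.3 kPa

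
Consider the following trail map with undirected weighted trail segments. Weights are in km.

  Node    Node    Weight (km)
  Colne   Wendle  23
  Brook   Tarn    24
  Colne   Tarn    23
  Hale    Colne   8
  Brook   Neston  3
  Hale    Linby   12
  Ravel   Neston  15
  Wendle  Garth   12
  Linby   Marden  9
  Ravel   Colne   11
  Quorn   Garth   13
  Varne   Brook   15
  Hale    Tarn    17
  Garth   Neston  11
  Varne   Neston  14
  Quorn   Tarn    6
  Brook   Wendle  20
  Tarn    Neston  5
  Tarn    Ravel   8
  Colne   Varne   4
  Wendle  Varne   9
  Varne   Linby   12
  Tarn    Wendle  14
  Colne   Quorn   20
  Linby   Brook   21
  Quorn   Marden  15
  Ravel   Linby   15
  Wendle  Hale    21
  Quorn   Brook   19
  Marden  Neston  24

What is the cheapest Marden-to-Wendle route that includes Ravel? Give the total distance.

46 km

Shortest Marden→Ravel: Marden–Linby–Ravel = 24
Shortest Ravel→Wendle: Ravel–Tarn–Wendle = 22
Total via Ravel: 24 + 22 = 46 km.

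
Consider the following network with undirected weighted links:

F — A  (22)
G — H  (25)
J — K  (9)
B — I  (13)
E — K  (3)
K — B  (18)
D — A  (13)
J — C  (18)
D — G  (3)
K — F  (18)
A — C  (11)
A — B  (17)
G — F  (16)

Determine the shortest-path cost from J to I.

Running Dijkstra from J:
J: 0
K: 9  (via J)
E: 12  (via K)
C: 18  (via J)
B: 27  (via K)
F: 27  (via K)
A: 29  (via C)
I: 40  (via B)
Shortest route: J–K–B–I = 40.

40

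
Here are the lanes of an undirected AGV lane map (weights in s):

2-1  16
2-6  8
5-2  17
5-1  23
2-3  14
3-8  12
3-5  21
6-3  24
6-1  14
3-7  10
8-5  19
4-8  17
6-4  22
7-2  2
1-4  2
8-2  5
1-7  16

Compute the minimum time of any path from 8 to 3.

12 s

Settle nodes by increasing distance from 8:
8: 0
2: 5  (via 8)
7: 7  (via 2)
3: 12  (via 8)
Shortest route: 8–3 = 12 s.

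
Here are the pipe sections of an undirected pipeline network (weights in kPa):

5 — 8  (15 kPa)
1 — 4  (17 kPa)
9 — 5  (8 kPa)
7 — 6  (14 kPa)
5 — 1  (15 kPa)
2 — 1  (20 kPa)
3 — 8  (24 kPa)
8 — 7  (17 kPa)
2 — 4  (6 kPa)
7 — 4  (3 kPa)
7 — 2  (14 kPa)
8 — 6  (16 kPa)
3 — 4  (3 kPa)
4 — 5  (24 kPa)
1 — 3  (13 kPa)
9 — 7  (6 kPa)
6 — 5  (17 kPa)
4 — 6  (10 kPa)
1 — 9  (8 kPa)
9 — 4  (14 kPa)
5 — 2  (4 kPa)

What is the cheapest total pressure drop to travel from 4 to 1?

Candidate routes:
4–1: 17 = 17
4–3–1: 3+13 = 16
Cheapest is 4–3–1 at 16 kPa.

16 kPa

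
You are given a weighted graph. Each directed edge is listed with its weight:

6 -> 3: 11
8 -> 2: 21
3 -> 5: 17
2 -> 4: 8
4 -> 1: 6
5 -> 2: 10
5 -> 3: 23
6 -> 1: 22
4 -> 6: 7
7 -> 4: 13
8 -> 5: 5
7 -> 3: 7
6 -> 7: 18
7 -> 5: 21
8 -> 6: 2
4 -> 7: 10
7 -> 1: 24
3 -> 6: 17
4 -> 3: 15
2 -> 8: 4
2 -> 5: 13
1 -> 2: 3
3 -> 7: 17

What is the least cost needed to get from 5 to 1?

24

Compare a few routes:
5–2–4–6–1: 10+8+7+22 = 47
5–2–8–6–1: 10+4+2+22 = 38
5–2–4–7–1: 10+8+10+24 = 52
5–2–4–1: 10+8+6 = 24
The minimum is 24 via 5–2–4–1.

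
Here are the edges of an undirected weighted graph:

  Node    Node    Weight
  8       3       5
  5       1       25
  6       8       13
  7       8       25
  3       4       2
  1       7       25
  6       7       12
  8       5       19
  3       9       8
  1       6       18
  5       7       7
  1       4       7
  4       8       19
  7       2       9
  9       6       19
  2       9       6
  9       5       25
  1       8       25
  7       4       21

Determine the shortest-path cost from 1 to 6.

18

Candidate routes:
1 - 4 - 3 - 9 - 6: 7+2+8+19 = 36
1 - 6: 18 = 18
1 - 4 - 3 - 8 - 6: 7+2+5+13 = 27
Cheapest is 1 - 6 at 18.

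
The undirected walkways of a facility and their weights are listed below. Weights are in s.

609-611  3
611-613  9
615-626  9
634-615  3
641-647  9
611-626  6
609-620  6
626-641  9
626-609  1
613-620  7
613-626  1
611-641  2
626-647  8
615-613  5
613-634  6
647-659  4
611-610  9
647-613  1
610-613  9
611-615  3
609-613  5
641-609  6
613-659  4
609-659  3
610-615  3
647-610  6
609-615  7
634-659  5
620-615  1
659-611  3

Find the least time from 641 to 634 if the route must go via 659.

10 s

Best 641 to 659: 641–611–659 costing 5
Best 659 to 634: 659–634 costing 5
Total via 659: 5 + 5 = 10 s.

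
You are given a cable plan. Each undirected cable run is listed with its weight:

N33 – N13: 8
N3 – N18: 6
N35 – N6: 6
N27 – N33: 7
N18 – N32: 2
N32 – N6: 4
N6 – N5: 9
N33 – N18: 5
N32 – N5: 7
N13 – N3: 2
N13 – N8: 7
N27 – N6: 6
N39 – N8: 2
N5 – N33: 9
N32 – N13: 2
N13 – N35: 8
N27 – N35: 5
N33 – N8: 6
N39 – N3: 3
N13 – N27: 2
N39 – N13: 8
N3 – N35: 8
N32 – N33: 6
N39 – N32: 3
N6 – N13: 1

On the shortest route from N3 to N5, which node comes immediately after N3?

Compare a few routes:
N3 - N39 - N32 - N5: 3+3+7 = 13
N3 - N13 - N32 - N5: 2+2+7 = 11
N3 - N13 - N6 - N32 - N5: 2+1+4+7 = 14
N3 - N13 - N6 - N5: 2+1+9 = 12
The minimum is 11 via N3 - N13 - N32 - N5.
So from N3 the first move is to N13.

N13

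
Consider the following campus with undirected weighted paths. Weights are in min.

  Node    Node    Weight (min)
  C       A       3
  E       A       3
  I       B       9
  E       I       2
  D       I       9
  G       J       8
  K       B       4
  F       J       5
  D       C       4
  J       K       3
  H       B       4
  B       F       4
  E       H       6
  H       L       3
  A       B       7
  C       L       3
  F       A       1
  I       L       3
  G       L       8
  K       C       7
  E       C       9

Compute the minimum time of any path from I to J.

11 min

Settle nodes by increasing distance from I:
I: 0
E: 2  (via I)
L: 3  (via I)
A: 5  (via E)
C: 6  (via L)
F: 6  (via A)
H: 6  (via L)
B: 9  (via I)
D: 9  (via I)
G: 11  (via L)
J: 11  (via F)
Shortest route: I–E–A–F–J = 11 min.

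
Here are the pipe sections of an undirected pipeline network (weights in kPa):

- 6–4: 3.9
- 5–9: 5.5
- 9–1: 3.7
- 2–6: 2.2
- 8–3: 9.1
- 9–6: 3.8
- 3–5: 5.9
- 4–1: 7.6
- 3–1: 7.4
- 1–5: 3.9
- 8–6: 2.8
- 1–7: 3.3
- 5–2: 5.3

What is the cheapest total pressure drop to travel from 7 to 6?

Settle nodes by increasing distance from 7:
7: 0
1: 3.3  (via 7)
9: 7  (via 1)
5: 7.2  (via 1)
3: 10.7  (via 1)
6: 10.8  (via 9)
Shortest route: 7 → 1 → 9 → 6 = 10.8 kPa.

10.8 kPa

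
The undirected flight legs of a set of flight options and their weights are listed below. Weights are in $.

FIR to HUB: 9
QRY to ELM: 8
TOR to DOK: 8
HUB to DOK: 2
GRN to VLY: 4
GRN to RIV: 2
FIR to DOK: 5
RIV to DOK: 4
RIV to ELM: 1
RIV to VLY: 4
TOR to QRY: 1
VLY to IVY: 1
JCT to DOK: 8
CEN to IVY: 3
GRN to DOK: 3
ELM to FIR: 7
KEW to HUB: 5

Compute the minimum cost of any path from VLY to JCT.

$15

Running Dijkstra from VLY:
VLY: 0
IVY: 1  (via VLY)
CEN: 4  (via IVY)
RIV: 4  (via VLY)
GRN: 4  (via VLY)
ELM: 5  (via RIV)
DOK: 7  (via GRN)
HUB: 9  (via DOK)
FIR: 12  (via ELM)
QRY: 13  (via ELM)
TOR: 14  (via QRY)
KEW: 14  (via HUB)
JCT: 15  (via DOK)
Shortest route: VLY–GRN–DOK–JCT = $15.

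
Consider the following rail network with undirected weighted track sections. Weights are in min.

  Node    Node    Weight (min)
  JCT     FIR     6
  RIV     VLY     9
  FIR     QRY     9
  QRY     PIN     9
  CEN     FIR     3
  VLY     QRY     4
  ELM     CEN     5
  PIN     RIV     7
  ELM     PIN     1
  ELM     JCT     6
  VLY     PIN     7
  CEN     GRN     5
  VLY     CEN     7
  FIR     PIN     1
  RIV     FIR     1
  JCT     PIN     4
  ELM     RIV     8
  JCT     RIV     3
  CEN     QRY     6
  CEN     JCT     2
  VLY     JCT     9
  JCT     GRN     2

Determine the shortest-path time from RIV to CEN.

4 min

Candidate routes:
RIV → FIR → PIN → JCT → CEN: 1+1+4+2 = 8
RIV → FIR → CEN: 1+3 = 4
RIV → JCT → CEN: 3+2 = 5
Cheapest is RIV → FIR → CEN at 4 min.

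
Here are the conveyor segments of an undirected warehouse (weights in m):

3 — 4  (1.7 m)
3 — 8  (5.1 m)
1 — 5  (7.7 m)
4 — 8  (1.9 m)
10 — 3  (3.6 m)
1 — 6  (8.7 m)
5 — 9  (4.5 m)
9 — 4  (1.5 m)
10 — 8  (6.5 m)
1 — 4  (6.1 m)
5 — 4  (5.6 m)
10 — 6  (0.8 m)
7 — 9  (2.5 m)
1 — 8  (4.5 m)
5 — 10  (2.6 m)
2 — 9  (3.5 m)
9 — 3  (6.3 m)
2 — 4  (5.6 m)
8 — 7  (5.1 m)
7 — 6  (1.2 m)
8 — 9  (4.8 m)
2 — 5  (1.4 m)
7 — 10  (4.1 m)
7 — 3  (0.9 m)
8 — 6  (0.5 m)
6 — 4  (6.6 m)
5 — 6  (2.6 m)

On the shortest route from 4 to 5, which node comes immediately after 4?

8

Enumerating some paths:
4 → 8 → 6 → 5: 1.9+0.5+2.6 = 5
4 → 5: 5.6 = 5.6
4 → 8 → 6 → 10 → 5: 1.9+0.5+0.8+2.6 = 5.8
Cheapest is 4 → 8 → 6 → 5 at 5 m.
So from 4 the first move is to 8.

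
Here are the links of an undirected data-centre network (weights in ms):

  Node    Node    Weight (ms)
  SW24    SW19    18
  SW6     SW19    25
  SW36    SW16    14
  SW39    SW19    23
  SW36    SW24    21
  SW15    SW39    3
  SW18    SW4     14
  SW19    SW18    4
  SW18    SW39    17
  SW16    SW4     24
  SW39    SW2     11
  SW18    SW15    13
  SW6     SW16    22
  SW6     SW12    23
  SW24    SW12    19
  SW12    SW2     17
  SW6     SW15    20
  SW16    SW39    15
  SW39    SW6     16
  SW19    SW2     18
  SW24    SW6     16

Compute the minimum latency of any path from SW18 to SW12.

39 ms

Shortest distances from SW18:
SW18: 0
SW19: 4  (via SW18)
SW15: 13  (via SW18)
SW4: 14  (via SW18)
SW39: 16  (via SW15)
SW2: 22  (via SW19)
SW24: 22  (via SW19)
SW6: 29  (via SW19)
SW16: 31  (via SW39)
SW12: 39  (via SW2)
Shortest route: SW18 → SW19 → SW2 → SW12 = 39 ms.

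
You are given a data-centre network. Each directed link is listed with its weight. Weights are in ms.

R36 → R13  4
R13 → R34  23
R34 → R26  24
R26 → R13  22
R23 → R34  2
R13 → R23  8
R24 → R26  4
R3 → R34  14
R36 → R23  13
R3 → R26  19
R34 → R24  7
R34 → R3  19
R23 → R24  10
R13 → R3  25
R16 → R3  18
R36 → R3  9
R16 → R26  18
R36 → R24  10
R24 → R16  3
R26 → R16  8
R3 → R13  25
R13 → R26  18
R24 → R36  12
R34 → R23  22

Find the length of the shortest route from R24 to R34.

26 ms

Settle nodes by increasing distance from R24:
R24: 0
R16: 3  (via R24)
R26: 4  (via R24)
R36: 12  (via R24)
R13: 16  (via R36)
R3: 21  (via R16)
R23: 24  (via R13)
R34: 26  (via R23)
Shortest route: R24 → R36 → R13 → R23 → R34 = 26 ms.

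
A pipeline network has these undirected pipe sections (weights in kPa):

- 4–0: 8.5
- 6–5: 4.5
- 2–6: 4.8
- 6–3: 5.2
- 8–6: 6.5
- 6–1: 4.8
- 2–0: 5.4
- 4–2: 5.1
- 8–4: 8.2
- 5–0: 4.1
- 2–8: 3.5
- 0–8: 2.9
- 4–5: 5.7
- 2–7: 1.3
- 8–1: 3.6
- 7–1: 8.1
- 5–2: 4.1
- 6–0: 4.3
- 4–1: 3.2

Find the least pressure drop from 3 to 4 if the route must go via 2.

15.1 kPa

Best 3 to 2: 3–6–2 costing 10
Best 2 to 4: 2–4 costing 5.1
Total via 2: 10 + 5.1 = 15.1 kPa.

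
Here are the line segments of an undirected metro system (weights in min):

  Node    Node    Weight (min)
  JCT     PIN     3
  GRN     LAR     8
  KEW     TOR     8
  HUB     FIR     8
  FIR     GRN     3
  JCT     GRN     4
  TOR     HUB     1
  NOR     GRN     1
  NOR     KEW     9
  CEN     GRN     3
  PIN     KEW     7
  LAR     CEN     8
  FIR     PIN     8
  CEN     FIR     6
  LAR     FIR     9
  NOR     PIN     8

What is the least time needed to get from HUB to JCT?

15 min

Compare a few routes:
HUB–FIR–PIN–JCT: 8+8+3 = 19
HUB–TOR–KEW–PIN–JCT: 1+8+7+3 = 19
HUB–FIR–GRN–JCT: 8+3+4 = 15
Cheapest is HUB–FIR–GRN–JCT at 15 min.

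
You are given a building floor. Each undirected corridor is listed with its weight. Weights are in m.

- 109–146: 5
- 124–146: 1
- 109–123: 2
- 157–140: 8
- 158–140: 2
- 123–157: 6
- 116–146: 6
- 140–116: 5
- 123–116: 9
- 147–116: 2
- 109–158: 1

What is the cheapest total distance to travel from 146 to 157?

13 m

Compare a few routes:
146 → 109 → 123 → 157: 5+2+6 = 13
146 → 109 → 158 → 140 → 157: 5+1+2+8 = 16
Cheapest is 146 → 109 → 123 → 157 at 13 m.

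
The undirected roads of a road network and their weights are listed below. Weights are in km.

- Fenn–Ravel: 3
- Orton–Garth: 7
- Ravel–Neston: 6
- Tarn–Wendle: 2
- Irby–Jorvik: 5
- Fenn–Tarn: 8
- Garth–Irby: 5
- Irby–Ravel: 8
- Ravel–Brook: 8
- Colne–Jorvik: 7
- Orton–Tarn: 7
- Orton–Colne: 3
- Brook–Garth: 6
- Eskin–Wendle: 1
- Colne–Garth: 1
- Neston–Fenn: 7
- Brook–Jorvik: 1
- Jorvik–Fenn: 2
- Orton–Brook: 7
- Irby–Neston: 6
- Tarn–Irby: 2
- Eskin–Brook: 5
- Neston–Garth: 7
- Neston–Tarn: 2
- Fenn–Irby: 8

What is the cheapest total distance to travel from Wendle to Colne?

10 km

Candidate routes:
Wendle–Tarn–Orton–Colne: 2+7+3 = 12
Wendle–Tarn–Irby–Garth–Colne: 2+2+5+1 = 10
Wendle–Tarn–Neston–Garth–Colne: 2+2+7+1 = 12
Cheapest is Wendle–Tarn–Irby–Garth–Colne at 10 km.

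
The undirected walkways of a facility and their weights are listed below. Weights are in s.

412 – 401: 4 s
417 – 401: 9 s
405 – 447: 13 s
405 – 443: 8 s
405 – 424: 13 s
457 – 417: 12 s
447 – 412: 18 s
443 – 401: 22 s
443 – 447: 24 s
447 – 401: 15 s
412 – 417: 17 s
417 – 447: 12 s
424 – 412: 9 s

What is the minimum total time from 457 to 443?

43 s

Enumerating some paths:
457–417–401–443: 12+9+22 = 43
457–417–447–405–443: 12+12+13+8 = 45
Cheapest is 457–417–401–443 at 43 s.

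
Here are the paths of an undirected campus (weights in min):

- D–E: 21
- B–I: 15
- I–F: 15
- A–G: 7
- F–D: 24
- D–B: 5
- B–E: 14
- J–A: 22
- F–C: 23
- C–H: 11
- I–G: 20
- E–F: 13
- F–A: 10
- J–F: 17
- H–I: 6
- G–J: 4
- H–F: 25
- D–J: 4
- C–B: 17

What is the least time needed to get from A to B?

20 min

Compare a few routes:
A → G → J → D → B: 7+4+4+5 = 20
A → J → D → B: 22+4+5 = 31
Cheapest is A → G → J → D → B at 20 min.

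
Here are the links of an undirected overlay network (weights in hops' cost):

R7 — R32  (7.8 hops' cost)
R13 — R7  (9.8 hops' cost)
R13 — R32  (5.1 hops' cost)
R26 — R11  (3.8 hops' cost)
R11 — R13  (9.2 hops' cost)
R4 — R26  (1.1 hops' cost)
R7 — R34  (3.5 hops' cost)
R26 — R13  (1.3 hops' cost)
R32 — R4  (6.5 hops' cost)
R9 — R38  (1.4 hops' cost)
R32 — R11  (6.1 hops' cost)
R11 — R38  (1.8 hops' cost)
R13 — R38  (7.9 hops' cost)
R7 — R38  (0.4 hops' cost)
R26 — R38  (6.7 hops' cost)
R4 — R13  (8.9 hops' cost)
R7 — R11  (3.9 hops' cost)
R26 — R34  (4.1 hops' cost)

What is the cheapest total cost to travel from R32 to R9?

Compare a few routes:
R32 → R11 → R7 → R38 → R9: 6.1+3.9+0.4+1.4 = 11.8
R32 → R7 → R38 → R9: 7.8+0.4+1.4 = 9.6
R32 → R11 → R38 → R9: 6.1+1.8+1.4 = 9.3
Cheapest is R32 → R11 → R38 → R9 at 9.3 hops' cost.

9.3 hops' cost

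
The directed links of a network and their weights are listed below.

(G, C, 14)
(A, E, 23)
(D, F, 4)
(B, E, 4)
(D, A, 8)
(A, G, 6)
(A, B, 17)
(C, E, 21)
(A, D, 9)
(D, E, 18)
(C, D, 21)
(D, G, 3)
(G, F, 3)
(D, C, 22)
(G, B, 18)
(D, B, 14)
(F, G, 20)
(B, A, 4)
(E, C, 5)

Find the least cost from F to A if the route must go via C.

Shortest F→C: F → G → C = 34
Best C to A: C → D → A costing 29
Total via C: 34 + 29 = 63.

63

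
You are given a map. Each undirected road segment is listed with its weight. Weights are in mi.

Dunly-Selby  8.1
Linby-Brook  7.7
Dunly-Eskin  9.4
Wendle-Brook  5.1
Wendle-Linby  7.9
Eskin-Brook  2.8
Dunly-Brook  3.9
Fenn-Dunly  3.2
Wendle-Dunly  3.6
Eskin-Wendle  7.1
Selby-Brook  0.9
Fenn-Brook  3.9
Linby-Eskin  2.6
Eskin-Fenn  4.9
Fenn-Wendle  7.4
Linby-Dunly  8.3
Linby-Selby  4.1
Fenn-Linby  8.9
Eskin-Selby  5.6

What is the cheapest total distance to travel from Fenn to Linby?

Enumerating some paths:
Fenn → Linby: 8.9 = 8.9
Fenn → Eskin → Linby: 4.9+2.6 = 7.5
Fenn → Brook → Eskin → Linby: 3.9+2.8+2.6 = 9.3
Fenn → Brook → Selby → Linby: 3.9+0.9+4.1 = 8.9
The minimum is 7.5 mi via Fenn → Eskin → Linby.

7.5 mi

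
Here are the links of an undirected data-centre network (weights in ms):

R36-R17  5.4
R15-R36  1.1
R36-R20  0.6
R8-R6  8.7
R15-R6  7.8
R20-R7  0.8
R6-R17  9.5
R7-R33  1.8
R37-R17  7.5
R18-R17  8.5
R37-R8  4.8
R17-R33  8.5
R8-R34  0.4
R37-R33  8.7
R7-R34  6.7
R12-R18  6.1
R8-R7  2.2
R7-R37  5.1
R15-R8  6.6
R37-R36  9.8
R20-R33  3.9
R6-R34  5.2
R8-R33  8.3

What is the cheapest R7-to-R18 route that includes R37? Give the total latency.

Shortest R7→R37: R7–R37 = 5.1
Shortest R37→R18: R37–R17–R18 = 16
Total via R37: 5.1 + 16 = 21.1 ms.

21.1 ms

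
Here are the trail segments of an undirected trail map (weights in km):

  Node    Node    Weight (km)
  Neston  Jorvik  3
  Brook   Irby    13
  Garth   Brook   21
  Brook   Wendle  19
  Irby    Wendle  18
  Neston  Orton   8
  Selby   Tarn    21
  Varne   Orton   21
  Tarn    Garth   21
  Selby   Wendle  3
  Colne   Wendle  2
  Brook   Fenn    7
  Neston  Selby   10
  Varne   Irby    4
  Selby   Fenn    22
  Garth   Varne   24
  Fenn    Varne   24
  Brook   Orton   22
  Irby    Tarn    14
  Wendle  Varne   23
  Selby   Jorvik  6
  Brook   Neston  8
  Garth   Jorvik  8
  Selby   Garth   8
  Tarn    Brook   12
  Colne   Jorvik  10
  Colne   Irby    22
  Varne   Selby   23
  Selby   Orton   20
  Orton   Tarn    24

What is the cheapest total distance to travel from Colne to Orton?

Running Dijkstra from Colne:
Colne: 0
Wendle: 2  (via Colne)
Selby: 5  (via Wendle)
Jorvik: 10  (via Colne)
Neston: 13  (via Jorvik)
Garth: 13  (via Selby)
Irby: 20  (via Wendle)
Brook: 21  (via Wendle)
Orton: 21  (via Neston)
Shortest route: Colne–Jorvik–Neston–Orton = 21 km.

21 km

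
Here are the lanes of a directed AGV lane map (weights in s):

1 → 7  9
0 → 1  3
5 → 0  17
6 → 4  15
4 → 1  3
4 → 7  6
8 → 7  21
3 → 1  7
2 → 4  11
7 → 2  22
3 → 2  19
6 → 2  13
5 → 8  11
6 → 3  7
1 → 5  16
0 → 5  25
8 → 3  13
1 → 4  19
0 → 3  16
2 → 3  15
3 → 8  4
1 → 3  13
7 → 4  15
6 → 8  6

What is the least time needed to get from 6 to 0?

47 s

Compare a few routes:
6 → 4 → 1 → 5 → 0: 15+3+16+17 = 51
6 → 3 → 1 → 5 → 0: 7+7+16+17 = 47
Cheapest is 6 → 3 → 1 → 5 → 0 at 47 s.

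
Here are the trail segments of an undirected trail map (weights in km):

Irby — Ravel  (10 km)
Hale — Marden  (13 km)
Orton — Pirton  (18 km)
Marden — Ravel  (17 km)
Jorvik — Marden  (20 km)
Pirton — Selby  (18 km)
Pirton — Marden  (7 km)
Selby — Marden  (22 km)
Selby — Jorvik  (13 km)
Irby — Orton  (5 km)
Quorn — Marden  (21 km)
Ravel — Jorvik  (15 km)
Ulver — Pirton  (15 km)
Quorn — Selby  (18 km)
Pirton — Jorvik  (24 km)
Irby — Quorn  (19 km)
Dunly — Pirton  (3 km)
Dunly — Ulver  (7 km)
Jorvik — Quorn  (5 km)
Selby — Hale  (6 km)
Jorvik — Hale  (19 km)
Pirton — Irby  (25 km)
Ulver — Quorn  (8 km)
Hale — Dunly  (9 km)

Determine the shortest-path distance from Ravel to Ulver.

Compare a few routes:
Ravel - Jorvik - Quorn - Ulver: 15+5+8 = 28
Ravel - Marden - Pirton - Dunly - Ulver: 17+7+3+7 = 34
Ravel - Irby - Quorn - Ulver: 10+19+8 = 37
Cheapest is Ravel - Jorvik - Quorn - Ulver at 28 km.

28 km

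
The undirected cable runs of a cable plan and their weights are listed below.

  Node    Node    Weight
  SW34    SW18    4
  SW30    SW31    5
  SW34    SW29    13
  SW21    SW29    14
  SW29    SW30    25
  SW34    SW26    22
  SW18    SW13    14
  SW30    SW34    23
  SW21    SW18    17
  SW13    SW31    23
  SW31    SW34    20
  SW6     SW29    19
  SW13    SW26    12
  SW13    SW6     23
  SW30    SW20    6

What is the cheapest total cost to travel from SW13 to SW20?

34

Shortest distances from SW13:
SW13: 0
SW26: 12  (via SW13)
SW18: 14  (via SW13)
SW34: 18  (via SW18)
SW31: 23  (via SW13)
SW6: 23  (via SW13)
SW30: 28  (via SW31)
SW29: 31  (via SW34)
SW21: 31  (via SW18)
SW20: 34  (via SW30)
Shortest route: SW13–SW31–SW30–SW20 = 34.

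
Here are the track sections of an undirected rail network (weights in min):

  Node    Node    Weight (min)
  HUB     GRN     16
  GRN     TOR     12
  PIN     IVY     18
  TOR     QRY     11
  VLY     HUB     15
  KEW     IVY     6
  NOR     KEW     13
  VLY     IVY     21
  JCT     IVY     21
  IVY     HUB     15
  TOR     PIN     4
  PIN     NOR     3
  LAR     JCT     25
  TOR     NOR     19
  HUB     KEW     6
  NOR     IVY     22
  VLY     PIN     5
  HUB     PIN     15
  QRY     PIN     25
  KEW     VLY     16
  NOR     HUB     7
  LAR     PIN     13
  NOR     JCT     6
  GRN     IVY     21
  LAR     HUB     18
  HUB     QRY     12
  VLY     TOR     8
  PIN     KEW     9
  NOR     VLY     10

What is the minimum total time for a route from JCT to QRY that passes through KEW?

36 min

Shortest JCT→KEW: JCT–NOR–PIN–KEW = 18
Best KEW to QRY: KEW–HUB–QRY costing 18
Total via KEW: 18 + 18 = 36 min.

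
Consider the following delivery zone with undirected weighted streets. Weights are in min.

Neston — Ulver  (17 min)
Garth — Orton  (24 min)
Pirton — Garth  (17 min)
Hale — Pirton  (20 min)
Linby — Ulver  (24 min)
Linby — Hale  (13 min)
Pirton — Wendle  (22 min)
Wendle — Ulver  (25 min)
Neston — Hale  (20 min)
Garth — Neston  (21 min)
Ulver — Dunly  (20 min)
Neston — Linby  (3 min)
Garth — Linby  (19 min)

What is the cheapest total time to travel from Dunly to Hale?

53 min

Running Dijkstra from Dunly:
Dunly: 0
Ulver: 20  (via Dunly)
Neston: 37  (via Ulver)
Linby: 40  (via Neston)
Wendle: 45  (via Ulver)
Hale: 53  (via Linby)
Shortest route: Dunly → Ulver → Neston → Linby → Hale = 53 min.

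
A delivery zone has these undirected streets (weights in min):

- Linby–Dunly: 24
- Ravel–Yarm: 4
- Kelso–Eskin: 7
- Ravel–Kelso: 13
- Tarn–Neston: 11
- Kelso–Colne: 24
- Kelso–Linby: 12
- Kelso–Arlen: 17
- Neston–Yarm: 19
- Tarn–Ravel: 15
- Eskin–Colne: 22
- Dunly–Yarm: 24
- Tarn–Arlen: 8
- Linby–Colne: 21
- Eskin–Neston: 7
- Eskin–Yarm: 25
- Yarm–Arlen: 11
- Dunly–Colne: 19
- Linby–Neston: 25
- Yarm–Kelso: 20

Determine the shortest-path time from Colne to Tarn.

Settle nodes by increasing distance from Colne:
Colne: 0
Dunly: 19  (via Colne)
Linby: 21  (via Colne)
Eskin: 22  (via Colne)
Kelso: 24  (via Colne)
Neston: 29  (via Eskin)
Ravel: 37  (via Kelso)
Tarn: 40  (via Neston)
Shortest route: Colne–Eskin–Neston–Tarn = 40 min.

40 min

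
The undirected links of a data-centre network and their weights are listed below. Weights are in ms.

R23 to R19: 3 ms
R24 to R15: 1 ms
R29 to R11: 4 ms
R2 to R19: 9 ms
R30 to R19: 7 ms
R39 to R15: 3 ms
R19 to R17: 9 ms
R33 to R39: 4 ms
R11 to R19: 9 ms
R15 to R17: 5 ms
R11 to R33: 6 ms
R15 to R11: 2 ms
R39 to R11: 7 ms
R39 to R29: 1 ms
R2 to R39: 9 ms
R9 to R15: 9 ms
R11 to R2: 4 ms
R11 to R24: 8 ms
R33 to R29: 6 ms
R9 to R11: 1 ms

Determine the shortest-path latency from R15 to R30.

Candidate routes:
R15–R11–R19–R30: 2+9+7 = 18
R15–R17–R19–R30: 5+9+7 = 21
R15–R11–R2–R19–R30: 2+4+9+7 = 22
Cheapest is R15–R11–R19–R30 at 18 ms.

18 ms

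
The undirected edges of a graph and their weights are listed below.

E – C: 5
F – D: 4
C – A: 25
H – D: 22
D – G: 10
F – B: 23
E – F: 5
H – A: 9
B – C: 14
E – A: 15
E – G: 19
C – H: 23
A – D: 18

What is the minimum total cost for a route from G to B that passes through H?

69

Best G to H: G → D → H costing 32
Shortest H→B: H → C → B = 37
Total via H: 32 + 37 = 69.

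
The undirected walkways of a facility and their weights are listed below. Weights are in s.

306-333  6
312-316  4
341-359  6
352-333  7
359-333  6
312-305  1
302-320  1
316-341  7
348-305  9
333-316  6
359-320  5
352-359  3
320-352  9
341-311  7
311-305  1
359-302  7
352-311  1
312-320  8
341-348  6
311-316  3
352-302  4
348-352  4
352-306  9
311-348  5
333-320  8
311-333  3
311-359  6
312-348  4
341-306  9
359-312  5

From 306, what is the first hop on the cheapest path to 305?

333

Compare a few routes:
306 → 352 → 311 → 305: 9+1+1 = 11
306 → 333 → 352 → 311 → 305: 6+7+1+1 = 15
306 → 333 → 311 → 305: 6+3+1 = 10
306 → 333 → 316 → 311 → 305: 6+6+3+1 = 16
The minimum is 10 s via 306 → 333 → 311 → 305.
So from 306 the first move is to 333.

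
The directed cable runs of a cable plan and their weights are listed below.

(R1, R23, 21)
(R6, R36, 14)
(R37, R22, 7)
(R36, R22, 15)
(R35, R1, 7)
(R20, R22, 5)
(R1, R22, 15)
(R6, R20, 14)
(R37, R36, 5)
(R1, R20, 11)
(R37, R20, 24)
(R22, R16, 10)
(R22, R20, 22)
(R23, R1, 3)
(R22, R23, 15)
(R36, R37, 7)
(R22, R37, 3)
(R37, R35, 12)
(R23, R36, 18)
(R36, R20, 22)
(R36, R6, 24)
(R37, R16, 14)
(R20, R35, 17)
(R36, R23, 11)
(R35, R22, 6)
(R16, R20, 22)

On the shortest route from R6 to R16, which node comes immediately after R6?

R20

Candidate routes:
R6 → R20 → R22 → R16: 14+5+10 = 29
R6 → R20 → R22 → R37 → R16: 14+5+3+14 = 36
R6 → R36 → R37 → R16: 14+7+14 = 35
R6 → R36 → R37 → R22 → R16: 14+7+7+10 = 38
The minimum is 29 via R6 → R20 → R22 → R16.
So from R6 the first move is to R20.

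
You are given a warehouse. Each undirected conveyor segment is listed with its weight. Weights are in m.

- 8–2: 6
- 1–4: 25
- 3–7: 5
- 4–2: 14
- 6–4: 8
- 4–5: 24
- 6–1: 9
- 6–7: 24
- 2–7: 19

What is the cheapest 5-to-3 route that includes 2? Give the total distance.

62 m

Best 5 to 2: 5–4–2 costing 38
Shortest 2→3: 2–7–3 = 24
Total via 2: 38 + 24 = 62 m.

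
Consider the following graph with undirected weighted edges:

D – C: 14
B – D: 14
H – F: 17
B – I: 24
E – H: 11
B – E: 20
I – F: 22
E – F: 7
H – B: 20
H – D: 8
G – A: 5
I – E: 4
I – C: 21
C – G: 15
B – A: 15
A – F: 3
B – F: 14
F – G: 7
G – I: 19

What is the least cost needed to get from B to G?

20

Shortest distances from B:
B: 0
D: 14  (via B)
F: 14  (via B)
A: 15  (via B)
E: 20  (via B)
G: 20  (via A)
Shortest route: B–A–G = 20.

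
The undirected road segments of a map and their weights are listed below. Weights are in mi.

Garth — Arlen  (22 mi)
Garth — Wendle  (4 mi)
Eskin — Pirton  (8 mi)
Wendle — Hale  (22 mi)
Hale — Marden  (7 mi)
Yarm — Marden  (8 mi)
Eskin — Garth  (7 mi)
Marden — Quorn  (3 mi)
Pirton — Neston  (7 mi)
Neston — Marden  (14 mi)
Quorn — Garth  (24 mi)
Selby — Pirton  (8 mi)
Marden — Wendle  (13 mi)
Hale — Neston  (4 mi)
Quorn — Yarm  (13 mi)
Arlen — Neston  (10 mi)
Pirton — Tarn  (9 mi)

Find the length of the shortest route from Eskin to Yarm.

Candidate routes:
Eskin–Pirton–Neston–Marden–Yarm: 8+7+14+8 = 37
Eskin–Garth–Wendle–Marden–Quorn–Yarm: 7+4+13+3+13 = 40
Eskin–Pirton–Neston–Hale–Marden–Yarm: 8+7+4+7+8 = 34
Eskin–Garth–Wendle–Marden–Yarm: 7+4+13+8 = 32
The minimum is 32 mi via Eskin–Garth–Wendle–Marden–Yarm.

32 mi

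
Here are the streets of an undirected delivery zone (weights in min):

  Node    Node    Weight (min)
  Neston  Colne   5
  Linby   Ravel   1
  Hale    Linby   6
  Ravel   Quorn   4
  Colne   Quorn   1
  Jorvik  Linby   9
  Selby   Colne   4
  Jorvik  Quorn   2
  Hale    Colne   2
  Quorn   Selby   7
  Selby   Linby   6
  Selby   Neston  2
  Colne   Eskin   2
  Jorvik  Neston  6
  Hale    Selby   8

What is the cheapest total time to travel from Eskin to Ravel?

7 min

Compare a few routes:
Eskin - Colne - Hale - Linby - Ravel: 2+2+6+1 = 11
Eskin - Colne - Selby - Linby - Ravel: 2+4+6+1 = 13
Eskin - Colne - Quorn - Ravel: 2+1+4 = 7
Cheapest is Eskin - Colne - Quorn - Ravel at 7 min.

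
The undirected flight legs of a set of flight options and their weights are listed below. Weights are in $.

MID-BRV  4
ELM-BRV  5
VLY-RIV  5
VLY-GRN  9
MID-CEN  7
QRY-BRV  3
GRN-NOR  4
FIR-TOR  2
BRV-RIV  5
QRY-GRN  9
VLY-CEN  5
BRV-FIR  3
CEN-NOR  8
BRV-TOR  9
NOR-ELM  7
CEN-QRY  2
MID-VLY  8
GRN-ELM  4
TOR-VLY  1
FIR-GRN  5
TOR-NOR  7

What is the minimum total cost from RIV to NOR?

$13

Shortest distances from RIV:
RIV: 0
VLY: 5  (via RIV)
BRV: 5  (via RIV)
TOR: 6  (via VLY)
QRY: 8  (via BRV)
FIR: 8  (via BRV)
MID: 9  (via BRV)
CEN: 10  (via VLY)
ELM: 10  (via BRV)
NOR: 13  (via TOR)
Shortest route: RIV → VLY → TOR → NOR = $13.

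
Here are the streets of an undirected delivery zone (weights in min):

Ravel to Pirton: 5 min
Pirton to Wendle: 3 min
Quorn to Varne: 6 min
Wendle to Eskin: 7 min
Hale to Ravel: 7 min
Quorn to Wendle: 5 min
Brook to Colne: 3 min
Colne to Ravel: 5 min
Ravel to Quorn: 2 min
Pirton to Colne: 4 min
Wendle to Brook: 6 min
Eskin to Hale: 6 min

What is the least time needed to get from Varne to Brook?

Settle nodes by increasing distance from Varne:
Varne: 0
Quorn: 6  (via Varne)
Ravel: 8  (via Quorn)
Wendle: 11  (via Quorn)
Pirton: 13  (via Ravel)
Colne: 13  (via Ravel)
Hale: 15  (via Ravel)
Brook: 16  (via Colne)
Shortest route: Varne–Quorn–Ravel–Colne–Brook = 16 min.

16 min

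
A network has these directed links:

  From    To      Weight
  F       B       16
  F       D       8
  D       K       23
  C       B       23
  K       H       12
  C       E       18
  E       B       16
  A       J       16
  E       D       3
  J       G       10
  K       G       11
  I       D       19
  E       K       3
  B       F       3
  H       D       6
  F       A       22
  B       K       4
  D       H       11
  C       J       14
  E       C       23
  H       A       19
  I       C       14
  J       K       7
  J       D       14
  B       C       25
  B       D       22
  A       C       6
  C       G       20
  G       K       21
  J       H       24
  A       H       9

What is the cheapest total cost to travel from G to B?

81

Settle nodes by increasing distance from G:
G: 0
K: 21  (via G)
H: 33  (via K)
D: 39  (via H)
A: 52  (via H)
C: 58  (via A)
J: 68  (via A)
E: 76  (via C)
B: 81  (via C)
Shortest route: G–K–H–A–C–B = 81.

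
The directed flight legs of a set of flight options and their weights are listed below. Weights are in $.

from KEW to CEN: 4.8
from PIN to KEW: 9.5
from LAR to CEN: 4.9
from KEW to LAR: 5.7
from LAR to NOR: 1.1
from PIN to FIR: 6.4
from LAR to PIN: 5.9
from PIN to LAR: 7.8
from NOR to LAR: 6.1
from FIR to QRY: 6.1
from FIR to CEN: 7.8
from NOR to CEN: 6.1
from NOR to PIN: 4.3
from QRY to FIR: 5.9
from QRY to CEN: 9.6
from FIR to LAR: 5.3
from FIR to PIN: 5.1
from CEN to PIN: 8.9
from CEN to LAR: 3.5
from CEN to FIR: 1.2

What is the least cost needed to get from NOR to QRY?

Running Dijkstra from NOR:
NOR: 0
PIN: 4.3  (via NOR)
CEN: 6.1  (via NOR)
LAR: 6.1  (via NOR)
FIR: 7.3  (via CEN)
QRY: 13.4  (via FIR)
Shortest route: NOR → CEN → FIR → QRY = $13.4.

$13.4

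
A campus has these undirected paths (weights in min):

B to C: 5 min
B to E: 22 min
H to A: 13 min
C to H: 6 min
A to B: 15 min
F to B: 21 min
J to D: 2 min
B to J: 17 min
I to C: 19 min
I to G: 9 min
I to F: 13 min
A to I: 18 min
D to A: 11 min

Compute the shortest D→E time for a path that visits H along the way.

57 min

Best D to H: D–A–H costing 24
Best H to E: H–C–B–E costing 33
Total via H: 24 + 33 = 57 min.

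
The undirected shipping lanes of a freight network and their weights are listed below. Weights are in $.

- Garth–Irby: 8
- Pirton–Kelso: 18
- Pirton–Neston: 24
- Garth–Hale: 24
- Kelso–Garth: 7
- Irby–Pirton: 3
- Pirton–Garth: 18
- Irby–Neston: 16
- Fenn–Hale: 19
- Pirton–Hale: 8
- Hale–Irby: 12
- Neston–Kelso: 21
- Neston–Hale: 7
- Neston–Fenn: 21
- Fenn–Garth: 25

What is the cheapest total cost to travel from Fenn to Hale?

$19

Compare a few routes:
Fenn - Hale: 19 = 19
Fenn - Neston - Hale: 21+7 = 28
Cheapest is Fenn - Hale at $19.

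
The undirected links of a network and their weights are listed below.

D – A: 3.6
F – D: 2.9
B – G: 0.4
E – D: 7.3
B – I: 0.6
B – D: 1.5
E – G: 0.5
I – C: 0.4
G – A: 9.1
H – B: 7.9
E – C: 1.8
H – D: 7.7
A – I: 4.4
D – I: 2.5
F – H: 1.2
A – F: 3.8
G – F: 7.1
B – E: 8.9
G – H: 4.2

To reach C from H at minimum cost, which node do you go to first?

Enumerating some paths:
H → G → B → I → C: 4.2+0.4+0.6+0.4 = 5.6
H → F → D → B → I → C: 1.2+2.9+1.5+0.6+0.4 = 6.6
H → G → E → C: 4.2+0.5+1.8 = 6.5
Cheapest is H → G → B → I → C at 5.6.
So from H the first move is to G.

G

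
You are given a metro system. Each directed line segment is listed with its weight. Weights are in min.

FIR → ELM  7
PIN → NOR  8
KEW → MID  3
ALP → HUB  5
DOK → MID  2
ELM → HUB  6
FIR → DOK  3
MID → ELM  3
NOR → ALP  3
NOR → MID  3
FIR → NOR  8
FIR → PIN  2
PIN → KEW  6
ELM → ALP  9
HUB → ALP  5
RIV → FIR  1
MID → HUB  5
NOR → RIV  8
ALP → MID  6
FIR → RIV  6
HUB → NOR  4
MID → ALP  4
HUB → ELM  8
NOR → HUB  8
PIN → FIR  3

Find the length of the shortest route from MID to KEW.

Candidate routes:
MID–ELM–HUB–NOR–RIV–FIR–PIN–KEW: 3+6+4+8+1+2+6 = 30
MID–ELM–ALP–HUB–NOR–RIV–FIR–PIN–KEW: 3+9+5+4+8+1+2+6 = 38
MID–ALP–HUB–NOR–RIV–FIR–PIN–KEW: 4+5+4+8+1+2+6 = 30
MID–HUB–NOR–RIV–FIR–PIN–KEW: 5+4+8+1+2+6 = 26
Cheapest is MID–HUB–NOR–RIV–FIR–PIN–KEW at 26 min.

26 min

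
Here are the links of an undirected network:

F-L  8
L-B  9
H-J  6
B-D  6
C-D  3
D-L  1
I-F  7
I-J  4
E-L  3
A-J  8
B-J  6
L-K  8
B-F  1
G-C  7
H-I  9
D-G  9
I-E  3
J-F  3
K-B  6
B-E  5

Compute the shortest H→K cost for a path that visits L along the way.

Best H to L: H → I → E → L costing 15
Shortest L→K: L → K = 8
Total via L: 15 + 8 = 23.

23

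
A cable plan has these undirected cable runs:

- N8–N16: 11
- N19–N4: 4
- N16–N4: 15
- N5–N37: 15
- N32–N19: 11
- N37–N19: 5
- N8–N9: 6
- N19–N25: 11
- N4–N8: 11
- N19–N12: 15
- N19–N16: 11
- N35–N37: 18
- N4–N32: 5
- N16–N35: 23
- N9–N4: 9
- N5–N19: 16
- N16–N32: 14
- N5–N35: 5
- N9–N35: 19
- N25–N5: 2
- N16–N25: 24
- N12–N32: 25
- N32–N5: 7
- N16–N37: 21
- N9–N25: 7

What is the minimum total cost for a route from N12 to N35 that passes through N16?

49

Shortest N12→N16: N12 → N19 → N16 = 26
Shortest N16→N35: N16 → N35 = 23
Total via N16: 26 + 23 = 49.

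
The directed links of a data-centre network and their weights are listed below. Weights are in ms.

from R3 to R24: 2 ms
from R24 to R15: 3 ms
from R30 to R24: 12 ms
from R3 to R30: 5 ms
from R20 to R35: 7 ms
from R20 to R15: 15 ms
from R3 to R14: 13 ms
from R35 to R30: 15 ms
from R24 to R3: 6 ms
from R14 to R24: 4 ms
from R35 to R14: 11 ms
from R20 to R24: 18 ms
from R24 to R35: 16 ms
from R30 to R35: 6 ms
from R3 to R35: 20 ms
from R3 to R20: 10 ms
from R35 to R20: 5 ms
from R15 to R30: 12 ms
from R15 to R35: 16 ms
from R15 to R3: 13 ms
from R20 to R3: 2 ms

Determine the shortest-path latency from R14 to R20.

Enumerating some paths:
R14–R24–R35–R20: 4+16+5 = 25
R14–R24–R3–R30–R35–R20: 4+6+5+6+5 = 26
R14–R24–R3–R20: 4+6+10 = 20
Cheapest is R14–R24–R3–R20 at 20 ms.

20 ms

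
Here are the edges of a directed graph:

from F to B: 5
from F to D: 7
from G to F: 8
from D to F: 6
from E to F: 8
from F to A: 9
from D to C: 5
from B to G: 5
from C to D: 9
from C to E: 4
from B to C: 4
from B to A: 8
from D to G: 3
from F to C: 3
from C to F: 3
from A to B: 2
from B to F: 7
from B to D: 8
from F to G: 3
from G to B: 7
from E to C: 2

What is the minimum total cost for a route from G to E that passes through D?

24

Best G to D: G–B–D costing 15
Shortest D→E: D–C–E = 9
Total via D: 15 + 9 = 24.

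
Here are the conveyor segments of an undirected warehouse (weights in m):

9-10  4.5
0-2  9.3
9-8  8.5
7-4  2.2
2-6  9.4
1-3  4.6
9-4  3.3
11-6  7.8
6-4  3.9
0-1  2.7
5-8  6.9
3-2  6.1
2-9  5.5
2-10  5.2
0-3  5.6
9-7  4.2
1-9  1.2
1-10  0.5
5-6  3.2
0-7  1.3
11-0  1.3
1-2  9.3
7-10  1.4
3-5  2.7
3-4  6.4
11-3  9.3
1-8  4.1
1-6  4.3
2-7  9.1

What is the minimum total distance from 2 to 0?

7.9 m

Shortest distances from 2:
2: 0
10: 5.2  (via 2)
9: 5.5  (via 2)
1: 5.7  (via 10)
3: 6.1  (via 2)
7: 6.6  (via 10)
0: 7.9  (via 7)
Shortest route: 2–10–7–0 = 7.9 m.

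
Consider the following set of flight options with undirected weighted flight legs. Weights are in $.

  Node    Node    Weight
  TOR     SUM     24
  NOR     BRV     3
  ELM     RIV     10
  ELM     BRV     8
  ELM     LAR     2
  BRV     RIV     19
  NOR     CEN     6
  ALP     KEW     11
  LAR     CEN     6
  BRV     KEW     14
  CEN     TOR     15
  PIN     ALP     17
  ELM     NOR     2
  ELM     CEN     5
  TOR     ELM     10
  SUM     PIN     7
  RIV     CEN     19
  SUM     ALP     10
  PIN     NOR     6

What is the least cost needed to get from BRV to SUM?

Candidate routes:
BRV–NOR–PIN–SUM: 3+6+7 = 16
BRV–ELM–CEN–NOR–PIN–SUM: 8+5+6+6+7 = 32
BRV–ELM–NOR–PIN–SUM: 8+2+6+7 = 23
The minimum is $16 via BRV–NOR–PIN–SUM.

$16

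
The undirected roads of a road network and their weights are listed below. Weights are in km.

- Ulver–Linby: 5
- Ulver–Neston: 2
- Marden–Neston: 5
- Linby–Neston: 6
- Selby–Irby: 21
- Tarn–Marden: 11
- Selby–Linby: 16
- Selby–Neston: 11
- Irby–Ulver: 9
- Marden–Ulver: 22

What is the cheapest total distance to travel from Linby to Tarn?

Candidate routes:
Linby → Neston → Ulver → Marden → Tarn: 6+2+22+11 = 41
Linby → Ulver → Marden → Tarn: 5+22+11 = 38
Linby → Ulver → Neston → Marden → Tarn: 5+2+5+11 = 23
Linby → Neston → Marden → Tarn: 6+5+11 = 22
Cheapest is Linby → Neston → Marden → Tarn at 22 km.

22 km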